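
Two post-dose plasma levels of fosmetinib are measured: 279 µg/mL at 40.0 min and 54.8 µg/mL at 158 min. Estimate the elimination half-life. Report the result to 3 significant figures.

k = ln(C₁/C₂) / (t₂ − t₁) = ln(279/54.8) / (158 − 40.0)
  = 1.628 / 118.0 = 0.01379 min⁻¹
t½ = ln 2 / k = ln 2 / 0.01379 ≈ 50.3 minutes

50.3 minutes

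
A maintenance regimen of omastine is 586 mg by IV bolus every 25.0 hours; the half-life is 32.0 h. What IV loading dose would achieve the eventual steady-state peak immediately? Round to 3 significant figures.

k = ln 2 / 32.0 = 0.02166 h⁻¹
Accumulation ratio R = 1 / (1 − e^(−kτ)) = 1 / (1 − e^(−0.02166×25.0)) = 1 / (1 − 0.5819) = 2.392
Loading dose = maintenance dose × R = 586 × 2.392 ≈ 1400 mg

1400 mg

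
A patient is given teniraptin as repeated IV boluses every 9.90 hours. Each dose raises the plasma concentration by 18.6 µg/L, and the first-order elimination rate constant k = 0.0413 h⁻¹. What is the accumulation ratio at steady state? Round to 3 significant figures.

Fraction remaining after one interval: e^(−kτ) = e^(−0.04130 × 9.90) = 0.6644
R = 1 / (1 − 0.6644) = 1 / 0.3356 ≈ 2.98

2.98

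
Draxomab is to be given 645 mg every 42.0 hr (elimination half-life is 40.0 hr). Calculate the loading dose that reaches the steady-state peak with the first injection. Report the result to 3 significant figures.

1250 mg

k = ln 2 / 40.0 = 0.01733 hr⁻¹
Accumulation ratio R = 1 / (1 − e^(−kτ)) = 1 / (1 − e^(−0.01733×42.0)) = 1 / (1 − 0.4830) = 1.934
Loading dose = maintenance dose × R = 645 × 1.934 ≈ 1250 mg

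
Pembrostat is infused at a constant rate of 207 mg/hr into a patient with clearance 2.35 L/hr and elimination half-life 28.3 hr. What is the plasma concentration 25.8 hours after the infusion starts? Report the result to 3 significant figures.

Css = rate / CL = 207 / 2.35 = 88.09 mg/L
k = ln 2 / 28.3 = 0.02449 hr⁻¹
C(t) = Css (1 − e^(−kt)) = 88.09 × (1 − e^(−0.6319)) = 88.09 × 0.4684 ≈ 41.3 mg/L

41.3 mg/L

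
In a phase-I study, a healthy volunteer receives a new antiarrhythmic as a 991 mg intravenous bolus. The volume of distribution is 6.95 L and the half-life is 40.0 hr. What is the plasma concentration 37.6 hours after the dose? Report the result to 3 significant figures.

C₀ = dose / V = 991 / 6.95 = 142.6 mg/L
k = ln 2 / 40.0 = 0.01733 hr⁻¹
C(t) = C₀ e^(−kt) = 142.6 × e^(−0.01733 × 37.6) = 142.6 × e^(−0.6516) = 142.6 × 0.5212 ≈ 74.3 mg/L

74.3 mg/L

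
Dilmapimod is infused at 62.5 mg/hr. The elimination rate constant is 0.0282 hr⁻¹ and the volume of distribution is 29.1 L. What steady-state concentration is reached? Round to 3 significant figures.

CL = k · V = 0.0282 × 29.1 = 0.8206 L/hr
Css = rate / CL = 62.5 / 0.8206 ≈ 76.2 mg/L

76.2 mg/L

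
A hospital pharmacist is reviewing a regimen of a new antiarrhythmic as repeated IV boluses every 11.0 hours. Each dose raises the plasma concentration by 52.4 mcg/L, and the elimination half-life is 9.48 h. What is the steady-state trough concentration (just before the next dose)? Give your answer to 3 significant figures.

k = ln 2 / 9.48 = 0.07312 h⁻¹
Fraction remaining after one interval: e^(−kτ) = e^(−0.07312 × 11.0) = 0.4474
R = 1 / (1 − 0.4474) = 1.810
Css,max = 52.4 × 1.810 = 94.83 mcg/L
Css,min = Css,max × e^(−kτ) = 94.83 × 0.4474 ≈ 42.4 mcg/L

42.4 mcg/L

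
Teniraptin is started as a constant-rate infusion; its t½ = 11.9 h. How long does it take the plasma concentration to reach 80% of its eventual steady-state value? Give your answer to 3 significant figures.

k = ln 2 / 11.9 = 0.05825 h⁻¹
f = 1 − e^(−kt)  ⇒  t = −ln(1 − f) / k
t = −ln(1 − 0.8) / 0.05825 = 1.609 / 0.05825 ≈ 27.6 hours

27.6 hours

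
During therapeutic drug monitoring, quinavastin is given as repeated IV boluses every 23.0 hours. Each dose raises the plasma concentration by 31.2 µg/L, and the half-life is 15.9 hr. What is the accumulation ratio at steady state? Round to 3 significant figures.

1.58

k = ln 2 / 15.9 = 0.04359 hr⁻¹
Fraction remaining after one interval: e^(−kτ) = e^(−0.04359 × 23.0) = 0.3669
R = 1 / (1 − 0.3669) = 1 / 0.6331 ≈ 1.58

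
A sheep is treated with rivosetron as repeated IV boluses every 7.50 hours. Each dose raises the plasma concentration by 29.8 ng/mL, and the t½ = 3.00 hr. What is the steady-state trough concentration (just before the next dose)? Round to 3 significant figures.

6.40 ng/mL

k = ln 2 / 3.00 = 0.2310 hr⁻¹
Fraction remaining after one interval: e^(−kτ) = e^(−0.2310 × 7.50) = 0.1768
R = 1 / (1 − 0.1768) = 1.215
Css,max = 29.8 × 1.215 = 36.20 ng/mL
Css,min = Css,max × e^(−kτ) = 36.20 × 0.1768 ≈ 6.40 ng/mL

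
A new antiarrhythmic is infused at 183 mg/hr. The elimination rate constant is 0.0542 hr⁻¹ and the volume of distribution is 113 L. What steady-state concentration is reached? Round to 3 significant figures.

CL = k · V = 0.0542 × 113 = 6.125 L/hr
Css = rate / CL = 183 / 6.125 ≈ 29.9 µg/mL

29.9 µg/mL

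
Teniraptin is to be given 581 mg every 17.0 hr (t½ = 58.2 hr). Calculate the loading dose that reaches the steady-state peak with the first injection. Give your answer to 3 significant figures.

k = ln 2 / 58.2 = 0.01191 hr⁻¹
Accumulation ratio R = 1 / (1 − e^(−kτ)) = 1 / (1 − e^(−0.01191×17.0)) = 1 / (1 − 0.8167) = 5.456
Loading dose = maintenance dose × R = 581 × 5.456 ≈ 3170 mg

3170 mg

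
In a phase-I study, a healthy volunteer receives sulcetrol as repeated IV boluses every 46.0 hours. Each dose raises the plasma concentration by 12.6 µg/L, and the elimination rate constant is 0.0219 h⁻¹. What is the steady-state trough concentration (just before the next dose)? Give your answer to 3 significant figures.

Fraction remaining after one interval: e^(−kτ) = e^(−0.02190 × 46.0) = 0.3652
R = 1 / (1 − 0.3652) = 1.575
Css,max = 12.6 × 1.575 = 19.85 µg/L
Css,min = Css,max × e^(−kτ) = 19.85 × 0.3652 ≈ 7.25 µg/L

7.25 µg/L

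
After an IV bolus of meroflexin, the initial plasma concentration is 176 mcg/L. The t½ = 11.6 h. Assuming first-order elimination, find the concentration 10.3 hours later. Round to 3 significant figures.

95.1 mcg/L

k = ln 2 / 11.6 = 0.05975 h⁻¹
C(t) = C₀ e^(−kt) = 176 × e^(−0.05975 × 10.3) = 176 × e^(−0.6155) = 176 × 0.5404 ≈ 95.1 mcg/L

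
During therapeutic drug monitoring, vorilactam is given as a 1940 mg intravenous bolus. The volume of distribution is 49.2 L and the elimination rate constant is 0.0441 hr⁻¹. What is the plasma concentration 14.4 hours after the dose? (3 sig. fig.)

20.9 mg/L

C₀ = dose / V = 1940 / 49.2 = 39.43 mg/L
C(t) = C₀ e^(−kt) = 39.43 × e^(−0.04410 × 14.4) = 39.43 × e^(−0.6350) = 39.43 × 0.5299 ≈ 20.9 mg/L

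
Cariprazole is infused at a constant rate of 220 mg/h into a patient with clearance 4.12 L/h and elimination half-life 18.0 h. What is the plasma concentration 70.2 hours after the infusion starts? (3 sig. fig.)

49.8 µg/mL

Css = rate / CL = 220 / 4.12 = 53.40 µg/mL
k = ln 2 / 18.0 = 0.03851 h⁻¹
C(t) = Css (1 − e^(−kt)) = 53.40 × (1 − e^(−2.703)) = 53.40 × 0.9330 ≈ 49.8 µg/mL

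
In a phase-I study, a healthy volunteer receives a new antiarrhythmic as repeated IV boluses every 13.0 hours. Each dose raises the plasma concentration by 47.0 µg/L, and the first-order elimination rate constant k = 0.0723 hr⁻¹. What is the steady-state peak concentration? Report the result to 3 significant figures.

77.1 µg/L

Fraction remaining after one interval: e^(−kτ) = e^(−0.07230 × 13.0) = 0.3907
R = 1 / (1 − 0.3907) = 1.641
Css,max = 47.0 × 1.641 ≈ 77.1 µg/L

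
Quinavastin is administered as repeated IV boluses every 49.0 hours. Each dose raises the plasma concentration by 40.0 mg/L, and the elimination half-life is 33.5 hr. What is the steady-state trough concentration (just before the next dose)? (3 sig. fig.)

22.8 mg/L

k = ln 2 / 33.5 = 0.02069 hr⁻¹
Fraction remaining after one interval: e^(−kτ) = e^(−0.02069 × 49.0) = 0.3628
R = 1 / (1 − 0.3628) = 1.569
Css,max = 40.0 × 1.569 = 62.78 mg/L
Css,min = Css,max × e^(−kτ) = 62.78 × 0.3628 ≈ 22.8 mg/L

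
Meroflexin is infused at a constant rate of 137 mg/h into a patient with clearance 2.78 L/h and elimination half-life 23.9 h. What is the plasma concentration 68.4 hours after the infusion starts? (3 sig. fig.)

42.5 µg/mL

Css = rate / CL = 137 / 2.78 = 49.28 µg/mL
k = ln 2 / 23.9 = 0.02900 h⁻¹
C(t) = Css (1 − e^(−kt)) = 49.28 × (1 − e^(−1.984)) = 49.28 × 0.8624 ≈ 42.5 µg/mL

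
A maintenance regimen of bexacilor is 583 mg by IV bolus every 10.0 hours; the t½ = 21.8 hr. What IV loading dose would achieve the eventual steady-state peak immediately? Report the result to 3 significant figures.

2140 mg

k = ln 2 / 21.8 = 0.03180 hr⁻¹
Accumulation ratio R = 1 / (1 − e^(−kτ)) = 1 / (1 − e^(−0.03180×10.0)) = 1 / (1 − 0.7276) = 3.672
Loading dose = maintenance dose × R = 583 × 3.672 ≈ 2140 mg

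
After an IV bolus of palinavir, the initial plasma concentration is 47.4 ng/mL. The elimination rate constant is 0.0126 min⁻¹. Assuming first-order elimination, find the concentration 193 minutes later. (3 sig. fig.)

4.17 ng/mL

C(t) = C₀ e^(−kt) = 47.4 × e^(−0.01260 × 193) = 47.4 × e^(−2.432) = 47.4 × 0.08788 ≈ 4.17 ng/mL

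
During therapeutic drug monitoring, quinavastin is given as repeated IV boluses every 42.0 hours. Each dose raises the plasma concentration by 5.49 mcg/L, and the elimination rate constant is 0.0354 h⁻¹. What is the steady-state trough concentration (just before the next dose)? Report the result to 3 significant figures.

Fraction remaining after one interval: e^(−kτ) = e^(−0.03540 × 42.0) = 0.2261
R = 1 / (1 − 0.2261) = 1.292
Css,max = 5.49 × 1.292 = 7.094 mcg/L
Css,min = Css,max × e^(−kτ) = 7.094 × 0.2261 ≈ 1.60 mcg/L

1.60 mcg/L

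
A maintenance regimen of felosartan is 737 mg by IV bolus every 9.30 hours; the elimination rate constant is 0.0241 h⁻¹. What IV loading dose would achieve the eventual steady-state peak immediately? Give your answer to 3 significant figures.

3670 mg

Accumulation ratio R = 1 / (1 − e^(−kτ)) = 1 / (1 − e^(−0.02410×9.30)) = 1 / (1 − 0.7992) = 4.980
Loading dose = maintenance dose × R = 737 × 4.980 ≈ 3670 mg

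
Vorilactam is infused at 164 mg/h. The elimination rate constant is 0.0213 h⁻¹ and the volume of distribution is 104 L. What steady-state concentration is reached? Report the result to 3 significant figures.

74.0 mg/L

CL = k · V = 0.0213 × 104 = 2.215 L/h
Css = rate / CL = 164 / 2.215 ≈ 74.0 mg/L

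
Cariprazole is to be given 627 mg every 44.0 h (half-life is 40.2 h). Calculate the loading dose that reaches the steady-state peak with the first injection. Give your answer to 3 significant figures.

k = ln 2 / 40.2 = 0.01724 h⁻¹
Accumulation ratio R = 1 / (1 − e^(−kτ)) = 1 / (1 − e^(−0.01724×44.0)) = 1 / (1 − 0.4683) = 1.881
Loading dose = maintenance dose × R = 627 × 1.881 ≈ 1180 mg

1180 mg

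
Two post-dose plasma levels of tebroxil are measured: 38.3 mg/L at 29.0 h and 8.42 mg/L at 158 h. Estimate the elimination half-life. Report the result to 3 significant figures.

59.0 hours

k = ln(C₁/C₂) / (t₂ − t₁) = ln(38.3/8.42) / (158 − 29.0)
  = 1.515 / 129.0 = 0.01174 h⁻¹
t½ = ln 2 / k = ln 2 / 0.01174 ≈ 59.0 hours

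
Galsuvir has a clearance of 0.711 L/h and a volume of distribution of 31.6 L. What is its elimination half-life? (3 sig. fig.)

k = CL / V = 0.711 / 31.6 = 0.02250 h⁻¹
t½ = ln 2 / k = ln 2 / 0.02250 ≈ 30.8 hours

30.8 hours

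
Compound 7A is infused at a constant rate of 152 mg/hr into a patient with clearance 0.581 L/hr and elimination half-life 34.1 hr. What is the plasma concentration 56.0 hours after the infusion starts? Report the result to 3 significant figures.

Css = rate / CL = 152 / 0.581 = 261.6 mg/L
k = ln 2 / 34.1 = 0.02033 hr⁻¹
C(t) = Css (1 − e^(−kt)) = 261.6 × (1 − e^(−1.138)) = 261.6 × 0.6796 ≈ 178 mg/L

178 mg/L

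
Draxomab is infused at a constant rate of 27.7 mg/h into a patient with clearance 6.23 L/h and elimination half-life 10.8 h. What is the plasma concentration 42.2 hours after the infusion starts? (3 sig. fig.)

4.15 mg/L

Css = rate / CL = 27.7 / 6.23 = 4.446 mg/L
k = ln 2 / 10.8 = 0.06418 h⁻¹
C(t) = Css (1 − e^(−kt)) = 4.446 × (1 − e^(−2.708)) = 4.446 × 0.9334 ≈ 4.15 mg/L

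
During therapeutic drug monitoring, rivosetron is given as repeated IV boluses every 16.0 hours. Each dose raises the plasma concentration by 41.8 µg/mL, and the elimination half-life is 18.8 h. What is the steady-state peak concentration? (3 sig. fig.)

k = ln 2 / 18.8 = 0.03687 h⁻¹
Fraction remaining after one interval: e^(−kτ) = e^(−0.03687 × 16.0) = 0.5544
R = 1 / (1 − 0.5544) = 2.244
Css,max = 41.8 × 2.244 ≈ 93.8 µg/mL

93.8 µg/mL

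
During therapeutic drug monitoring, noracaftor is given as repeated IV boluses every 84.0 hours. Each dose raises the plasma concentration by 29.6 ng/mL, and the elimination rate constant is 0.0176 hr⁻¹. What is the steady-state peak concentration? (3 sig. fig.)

38.3 ng/mL

Fraction remaining after one interval: e^(−kτ) = e^(−0.01760 × 84.0) = 0.2280
R = 1 / (1 − 0.2280) = 1.295
Css,max = 29.6 × 1.295 ≈ 38.3 ng/mL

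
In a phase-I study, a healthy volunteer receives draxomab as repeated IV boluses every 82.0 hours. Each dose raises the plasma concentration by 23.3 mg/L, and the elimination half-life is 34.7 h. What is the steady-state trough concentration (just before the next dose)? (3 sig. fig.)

5.62 mg/L

k = ln 2 / 34.7 = 0.01998 h⁻¹
Fraction remaining after one interval: e^(−kτ) = e^(−0.01998 × 82.0) = 0.1944
R = 1 / (1 − 0.1944) = 1.241
Css,max = 23.3 × 1.241 = 28.92 mg/L
Css,min = Css,max × e^(−kτ) = 28.92 × 0.1944 ≈ 5.62 mg/L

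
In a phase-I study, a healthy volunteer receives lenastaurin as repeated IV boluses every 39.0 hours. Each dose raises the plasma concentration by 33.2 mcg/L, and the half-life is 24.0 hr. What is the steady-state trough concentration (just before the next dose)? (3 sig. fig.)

15.9 mcg/L

k = ln 2 / 24.0 = 0.02888 hr⁻¹
Fraction remaining after one interval: e^(−kτ) = e^(−0.02888 × 39.0) = 0.3242
R = 1 / (1 − 0.3242) = 1.480
Css,max = 33.2 × 1.480 = 49.13 mcg/L
Css,min = Css,max × e^(−kτ) = 49.13 × 0.3242 ≈ 15.9 mcg/L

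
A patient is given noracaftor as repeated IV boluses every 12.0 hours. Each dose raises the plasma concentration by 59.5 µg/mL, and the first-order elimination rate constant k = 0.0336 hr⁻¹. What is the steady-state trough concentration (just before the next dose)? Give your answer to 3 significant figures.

120 µg/mL

Fraction remaining after one interval: e^(−kτ) = e^(−0.03360 × 12.0) = 0.6682
R = 1 / (1 − 0.6682) = 3.014
Css,max = 59.5 × 3.014 = 179.3 µg/mL
Css,min = Css,max × e^(−kτ) = 179.3 × 0.6682 ≈ 120 µg/mL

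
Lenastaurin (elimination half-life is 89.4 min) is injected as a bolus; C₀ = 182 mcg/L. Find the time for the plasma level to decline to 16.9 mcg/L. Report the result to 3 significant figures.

k = ln 2 / 89.4 = 0.007753 min⁻¹
C(t) = C₀ e^(−kt)  ⇒  t = ln(C₀/C) / k
t = ln(182/16.9) / 0.007753 = 2.377 / 0.007753 ≈ 307 minutes

307 minutes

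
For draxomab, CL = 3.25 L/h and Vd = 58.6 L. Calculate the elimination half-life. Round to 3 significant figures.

k = CL / V = 3.25 / 58.6 = 0.05546 h⁻¹
t½ = ln 2 / k = ln 2 / 0.05546 ≈ 12.5 hours

12.5 hours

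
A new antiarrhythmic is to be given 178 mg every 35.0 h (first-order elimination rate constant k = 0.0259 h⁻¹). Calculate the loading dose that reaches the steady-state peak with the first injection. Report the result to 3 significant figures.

Accumulation ratio R = 1 / (1 − e^(−kτ)) = 1 / (1 − e^(−0.02590×35.0)) = 1 / (1 − 0.4039) = 1.678
Loading dose = maintenance dose × R = 178 × 1.678 ≈ 299 mg

299 mg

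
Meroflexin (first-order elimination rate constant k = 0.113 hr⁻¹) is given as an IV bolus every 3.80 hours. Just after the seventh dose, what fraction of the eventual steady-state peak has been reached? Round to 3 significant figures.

f_n = 1 − e^(−nkτ) = 1 − e^(−7 × 0.1130 × 3.80) = 1 − e^(−3.006) = 1 − 0.04950 ≈ 0.951

0.951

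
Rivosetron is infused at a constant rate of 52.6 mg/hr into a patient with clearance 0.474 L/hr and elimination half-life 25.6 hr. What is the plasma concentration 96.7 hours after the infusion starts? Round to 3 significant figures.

Css = rate / CL = 52.6 / 0.474 = 111.0 mg/L
k = ln 2 / 25.6 = 0.02708 hr⁻¹
C(t) = Css (1 − e^(−kt)) = 111.0 × (1 − e^(−2.618)) = 111.0 × 0.9271 ≈ 103 mg/L

103 mg/L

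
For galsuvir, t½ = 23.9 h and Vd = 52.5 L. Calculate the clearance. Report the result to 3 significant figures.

k = ln 2 / t½ = ln 2 / 23.9 = 0.02900 h⁻¹
CL = k · V = 0.02900 × 52.5 ≈ 1.52 L/h

1.52 L/h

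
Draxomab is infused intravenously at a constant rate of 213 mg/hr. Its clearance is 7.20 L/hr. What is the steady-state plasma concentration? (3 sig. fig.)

Css = infusion rate / CL = 213 / 7.20 ≈ 29.6 mg/L

29.6 mg/L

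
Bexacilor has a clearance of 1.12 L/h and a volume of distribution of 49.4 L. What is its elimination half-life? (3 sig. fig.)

k = CL / V = 1.12 / 49.4 = 0.02267 h⁻¹
t½ = ln 2 / k = ln 2 / 0.02267 ≈ 30.6 hours

30.6 hours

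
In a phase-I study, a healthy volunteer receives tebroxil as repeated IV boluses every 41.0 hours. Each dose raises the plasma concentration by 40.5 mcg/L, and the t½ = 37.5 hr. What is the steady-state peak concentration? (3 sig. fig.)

76.2 mcg/L

k = ln 2 / 37.5 = 0.01848 hr⁻¹
Fraction remaining after one interval: e^(−kτ) = e^(−0.01848 × 41.0) = 0.4687
R = 1 / (1 − 0.4687) = 1.882
Css,max = 40.5 × 1.882 ≈ 76.2 mcg/L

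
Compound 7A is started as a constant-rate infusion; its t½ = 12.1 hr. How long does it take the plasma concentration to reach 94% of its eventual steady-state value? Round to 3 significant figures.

49.1 hours

k = ln 2 / 12.1 = 0.05728 hr⁻¹
f = 1 − e^(−kt)  ⇒  t = −ln(1 − f) / k
t = −ln(1 − 0.94) / 0.05728 = 2.813 / 0.05728 ≈ 49.1 hours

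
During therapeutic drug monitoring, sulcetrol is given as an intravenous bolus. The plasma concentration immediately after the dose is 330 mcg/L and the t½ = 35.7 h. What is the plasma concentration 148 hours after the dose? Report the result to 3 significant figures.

18.6 mcg/L

k = ln 2 / 35.7 = 0.01942 h⁻¹
148 h is 4.146 half-lives, so C = 330 × (1/2)^4.146 = 330 × 0.05650 ≈ 18.6 mcg/L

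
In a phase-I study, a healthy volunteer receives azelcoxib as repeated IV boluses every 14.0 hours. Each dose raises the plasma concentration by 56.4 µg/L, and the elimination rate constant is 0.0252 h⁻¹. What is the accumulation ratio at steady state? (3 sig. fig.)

Fraction remaining after one interval: e^(−kτ) = e^(−0.02520 × 14.0) = 0.7027
R = 1 / (1 − 0.7027) = 1 / 0.2973 ≈ 3.36

3.36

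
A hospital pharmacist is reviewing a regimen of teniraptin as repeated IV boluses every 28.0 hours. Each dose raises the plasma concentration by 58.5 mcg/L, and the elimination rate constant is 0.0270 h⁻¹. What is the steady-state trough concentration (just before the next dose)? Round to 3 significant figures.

51.8 mcg/L

Fraction remaining after one interval: e^(−kτ) = e^(−0.02700 × 28.0) = 0.4695
R = 1 / (1 − 0.4695) = 1.885
Css,max = 58.5 × 1.885 = 110.3 mcg/L
Css,min = Css,max × e^(−kτ) = 110.3 × 0.4695 ≈ 51.8 mcg/L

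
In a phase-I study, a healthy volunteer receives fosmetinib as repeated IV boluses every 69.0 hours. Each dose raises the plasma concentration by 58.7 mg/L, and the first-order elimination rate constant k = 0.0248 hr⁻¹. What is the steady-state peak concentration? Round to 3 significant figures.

Fraction remaining after one interval: e^(−kτ) = e^(−0.02480 × 69.0) = 0.1806
R = 1 / (1 − 0.1806) = 1.220
Css,max = 58.7 × 1.220 ≈ 71.6 mg/L

71.6 mg/L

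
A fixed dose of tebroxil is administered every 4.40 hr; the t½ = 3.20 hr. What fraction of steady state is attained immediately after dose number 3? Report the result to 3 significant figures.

k = ln 2 / 3.20 = 0.2166 hr⁻¹
f_n = 1 − e^(−nkτ) = 1 − e^(−3 × 0.2166 × 4.40) = 1 − e^(−2.859) = 1 − 0.05731 ≈ 0.943

0.943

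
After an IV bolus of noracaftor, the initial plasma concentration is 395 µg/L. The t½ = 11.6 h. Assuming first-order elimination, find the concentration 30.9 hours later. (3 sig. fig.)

62.3 µg/L

k = ln 2 / 11.6 = 0.05975 h⁻¹
30.9 h is 2.664 half-lives, so C = 395 × (1/2)^2.664 = 395 × 0.1578 ≈ 62.3 µg/L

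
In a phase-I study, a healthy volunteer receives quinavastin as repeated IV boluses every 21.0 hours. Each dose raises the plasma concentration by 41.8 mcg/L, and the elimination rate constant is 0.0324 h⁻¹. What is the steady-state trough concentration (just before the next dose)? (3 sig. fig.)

Fraction remaining after one interval: e^(−kτ) = e^(−0.03240 × 21.0) = 0.5064
R = 1 / (1 − 0.5064) = 2.026
Css,max = 41.8 × 2.026 = 84.69 mcg/L
Css,min = Css,max × e^(−kτ) = 84.69 × 0.5064 ≈ 42.9 mcg/L

42.9 mcg/L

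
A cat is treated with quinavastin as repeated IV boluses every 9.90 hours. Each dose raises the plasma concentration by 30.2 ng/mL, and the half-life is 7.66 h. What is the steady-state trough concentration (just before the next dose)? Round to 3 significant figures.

20.8 ng/mL

k = ln 2 / 7.66 = 0.09049 h⁻¹
Fraction remaining after one interval: e^(−kτ) = e^(−0.09049 × 9.90) = 0.4083
R = 1 / (1 − 0.4083) = 1.690
Css,max = 30.2 × 1.690 = 51.04 ng/mL
Css,min = Css,max × e^(−kτ) = 51.04 × 0.4083 ≈ 20.8 ng/mL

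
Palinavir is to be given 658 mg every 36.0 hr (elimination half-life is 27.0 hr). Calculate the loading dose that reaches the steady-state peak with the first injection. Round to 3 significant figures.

1090 mg

k = ln 2 / 27.0 = 0.02567 hr⁻¹
Accumulation ratio R = 1 / (1 − e^(−kτ)) = 1 / (1 − e^(−0.02567×36.0)) = 1 / (1 − 0.3969) = 1.658
Loading dose = maintenance dose × R = 658 × 1.658 ≈ 1090 mg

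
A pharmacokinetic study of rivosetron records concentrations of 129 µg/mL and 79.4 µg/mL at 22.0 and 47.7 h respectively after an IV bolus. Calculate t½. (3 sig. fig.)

k = ln(C₁/C₂) / (t₂ − t₁) = ln(129/79.4) / (47.7 − 22.0)
  = 0.4853 / 25.70 = 0.01888 h⁻¹
t½ = ln 2 / k = ln 2 / 0.01888 ≈ 36.7 hours

36.7 hours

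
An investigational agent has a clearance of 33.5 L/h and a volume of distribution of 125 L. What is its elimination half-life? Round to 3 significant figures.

k = CL / V = 33.5 / 125 = 0.2680 h⁻¹
t½ = ln 2 / k = ln 2 / 0.2680 ≈ 2.59 hours

2.59 hours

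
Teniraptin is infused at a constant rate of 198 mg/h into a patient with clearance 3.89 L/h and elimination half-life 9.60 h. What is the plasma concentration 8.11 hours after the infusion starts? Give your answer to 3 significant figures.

22.6 mg/L

Css = rate / CL = 198 / 3.89 = 50.90 mg/L
k = ln 2 / 9.60 = 0.07220 h⁻¹
C(t) = Css (1 − e^(−kt)) = 50.90 × (1 − e^(−0.5856)) = 50.90 × 0.4432 ≈ 22.6 mg/L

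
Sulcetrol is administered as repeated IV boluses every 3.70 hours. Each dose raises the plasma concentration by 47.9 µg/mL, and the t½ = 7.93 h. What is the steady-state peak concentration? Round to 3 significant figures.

173 µg/mL

k = ln 2 / 7.93 = 0.08741 h⁻¹
Fraction remaining after one interval: e^(−kτ) = e^(−0.08741 × 3.70) = 0.7237
R = 1 / (1 − 0.7237) = 3.619
Css,max = 47.9 × 3.619 ≈ 173 µg/mL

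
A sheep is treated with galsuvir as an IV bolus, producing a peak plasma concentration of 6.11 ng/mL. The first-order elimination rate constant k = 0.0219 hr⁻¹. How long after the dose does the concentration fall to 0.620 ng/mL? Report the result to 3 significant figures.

104 hours

C(t) = C₀ e^(−kt)  ⇒  t = ln(C₀/C) / k
t = ln(6.11/0.620) / 0.02190 = 2.288 / 0.02190 ≈ 104 hours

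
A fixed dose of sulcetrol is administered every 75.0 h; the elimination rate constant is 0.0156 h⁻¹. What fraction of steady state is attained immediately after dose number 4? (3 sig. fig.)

0.991

f_n = 1 − e^(−nkτ) = 1 − e^(−4 × 0.01560 × 75.0) = 1 − e^(−4.680) = 1 − 0.009279 ≈ 0.991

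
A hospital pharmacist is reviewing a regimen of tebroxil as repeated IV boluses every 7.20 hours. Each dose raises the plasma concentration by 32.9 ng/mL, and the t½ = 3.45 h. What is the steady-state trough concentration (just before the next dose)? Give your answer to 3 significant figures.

10.1 ng/mL

k = ln 2 / 3.45 = 0.2009 h⁻¹
Fraction remaining after one interval: e^(−kτ) = e^(−0.2009 × 7.20) = 0.2354
R = 1 / (1 − 0.2354) = 1.308
Css,max = 32.9 × 1.308 = 43.03 ng/mL
Css,min = Css,max × e^(−kτ) = 43.03 × 0.2354 ≈ 10.1 ng/mL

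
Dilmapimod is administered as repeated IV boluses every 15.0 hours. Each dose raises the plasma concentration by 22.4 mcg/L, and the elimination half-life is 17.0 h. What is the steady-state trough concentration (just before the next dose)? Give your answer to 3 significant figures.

k = ln 2 / 17.0 = 0.04077 h⁻¹
Fraction remaining after one interval: e^(−kτ) = e^(−0.04077 × 15.0) = 0.5425
R = 1 / (1 − 0.5425) = 2.186
Css,max = 22.4 × 2.186 = 48.96 mcg/L
Css,min = Css,max × e^(−kτ) = 48.96 × 0.5425 ≈ 26.6 mcg/L

26.6 mcg/L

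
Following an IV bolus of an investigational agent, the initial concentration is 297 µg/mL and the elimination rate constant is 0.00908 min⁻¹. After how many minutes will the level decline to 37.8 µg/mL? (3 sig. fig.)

C(t) = C₀ e^(−kt)  ⇒  t = ln(C₀/C) / k
t = ln(297/37.8) / 0.009080 = 2.061 / 0.009080 ≈ 227 minutes

227 minutes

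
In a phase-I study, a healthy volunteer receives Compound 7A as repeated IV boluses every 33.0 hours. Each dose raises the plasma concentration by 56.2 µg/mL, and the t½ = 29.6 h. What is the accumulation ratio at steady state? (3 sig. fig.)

k = ln 2 / 29.6 = 0.02342 h⁻¹
Fraction remaining after one interval: e^(−kτ) = e^(−0.02342 × 33.0) = 0.4617
R = 1 / (1 − 0.4617) = 1 / 0.5383 ≈ 1.86

1.86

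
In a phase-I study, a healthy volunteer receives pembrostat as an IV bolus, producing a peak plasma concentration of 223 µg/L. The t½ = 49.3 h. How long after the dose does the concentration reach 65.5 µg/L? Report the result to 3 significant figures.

k = ln 2 / 49.3 = 0.01406 h⁻¹
C(t) = C₀ e^(−kt)  ⇒  t = ln(C₀/C) / k
t = ln(223/65.5) / 0.01406 = 1.225 / 0.01406 ≈ 87.1 hours

87.1 hours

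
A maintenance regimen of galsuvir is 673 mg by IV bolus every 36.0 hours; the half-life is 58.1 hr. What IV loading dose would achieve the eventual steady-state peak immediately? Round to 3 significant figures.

1930 mg

k = ln 2 / 58.1 = 0.01193 hr⁻¹
Accumulation ratio R = 1 / (1 − e^(−kτ)) = 1 / (1 − e^(−0.01193×36.0)) = 1 / (1 − 0.6508) = 2.864
Loading dose = maintenance dose × R = 673 × 2.864 ≈ 1930 mg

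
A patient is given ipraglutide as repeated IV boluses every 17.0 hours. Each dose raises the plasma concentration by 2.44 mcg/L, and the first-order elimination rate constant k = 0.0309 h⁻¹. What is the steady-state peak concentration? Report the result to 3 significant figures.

5.97 mcg/L

Fraction remaining after one interval: e^(−kτ) = e^(−0.03090 × 17.0) = 0.5914
R = 1 / (1 − 0.5914) = 2.447
Css,max = 2.44 × 2.447 ≈ 5.97 mcg/L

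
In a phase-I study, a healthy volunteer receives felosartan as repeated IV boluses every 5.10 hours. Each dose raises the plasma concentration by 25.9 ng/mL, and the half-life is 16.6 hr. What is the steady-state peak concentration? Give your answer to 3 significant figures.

135 ng/mL

k = ln 2 / 16.6 = 0.04176 hr⁻¹
Fraction remaining after one interval: e^(−kτ) = e^(−0.04176 × 5.10) = 0.8082
R = 1 / (1 − 0.8082) = 5.214
Css,max = 25.9 × 5.214 ≈ 135 ng/mL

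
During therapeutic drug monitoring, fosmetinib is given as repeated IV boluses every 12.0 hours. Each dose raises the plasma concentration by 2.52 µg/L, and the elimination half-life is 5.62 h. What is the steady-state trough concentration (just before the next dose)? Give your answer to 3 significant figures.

k = ln 2 / 5.62 = 0.1233 h⁻¹
Fraction remaining after one interval: e^(−kτ) = e^(−0.1233 × 12.0) = 0.2276
R = 1 / (1 − 0.2276) = 1.295
Css,max = 2.52 × 1.295 = 3.263 µg/L
Css,min = Css,max × e^(−kτ) = 3.263 × 0.2276 ≈ 0.743 µg/L

0.743 µg/L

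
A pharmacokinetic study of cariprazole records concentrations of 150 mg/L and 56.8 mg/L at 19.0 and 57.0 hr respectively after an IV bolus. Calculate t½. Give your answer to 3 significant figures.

k = ln(C₁/C₂) / (t₂ − t₁) = ln(150/56.8) / (57.0 − 19.0)
  = 0.9711 / 38.00 = 0.02556 hr⁻¹
t½ = ln 2 / k = ln 2 / 0.02556 ≈ 27.1 hours

27.1 hours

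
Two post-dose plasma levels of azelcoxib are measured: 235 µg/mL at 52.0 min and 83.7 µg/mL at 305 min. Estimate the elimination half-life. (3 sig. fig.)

170 minutes

k = ln(C₁/C₂) / (t₂ − t₁) = ln(235/83.7) / (305 − 52.0)
  = 1.032 / 253.0 = 0.004080 min⁻¹
t½ = ln 2 / k = ln 2 / 0.004080 ≈ 170 minutes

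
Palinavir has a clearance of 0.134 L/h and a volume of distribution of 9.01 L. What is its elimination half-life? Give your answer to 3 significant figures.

46.6 hours

k = CL / V = 0.134 / 9.01 = 0.01487 h⁻¹
t½ = ln 2 / k = ln 2 / 0.01487 ≈ 46.6 hours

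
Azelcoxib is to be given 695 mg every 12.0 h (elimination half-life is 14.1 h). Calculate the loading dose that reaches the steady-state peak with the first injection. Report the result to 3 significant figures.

k = ln 2 / 14.1 = 0.04916 h⁻¹
Accumulation ratio R = 1 / (1 − e^(−kτ)) = 1 / (1 − e^(−0.04916×12.0)) = 1 / (1 − 0.5544) = 2.244
Loading dose = maintenance dose × R = 695 × 2.244 ≈ 1560 mg

1560 mg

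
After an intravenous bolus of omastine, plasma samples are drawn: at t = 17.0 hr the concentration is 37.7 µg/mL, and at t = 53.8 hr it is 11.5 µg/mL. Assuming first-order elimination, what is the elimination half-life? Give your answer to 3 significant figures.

k = ln(C₁/C₂) / (t₂ − t₁) = ln(37.7/11.5) / (53.8 − 17.0)
  = 1.187 / 36.80 = 0.03226 hr⁻¹
t½ = ln 2 / k = ln 2 / 0.03226 ≈ 21.5 hours

21.5 hours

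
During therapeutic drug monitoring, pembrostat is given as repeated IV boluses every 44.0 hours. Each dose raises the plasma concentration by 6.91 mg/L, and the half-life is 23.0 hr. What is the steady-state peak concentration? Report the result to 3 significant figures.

9.41 mg/L

k = ln 2 / 23.0 = 0.03014 hr⁻¹
Fraction remaining after one interval: e^(−kτ) = e^(−0.03014 × 44.0) = 0.2655
R = 1 / (1 − 0.2655) = 1.362
Css,max = 6.91 × 1.362 ≈ 9.41 mg/L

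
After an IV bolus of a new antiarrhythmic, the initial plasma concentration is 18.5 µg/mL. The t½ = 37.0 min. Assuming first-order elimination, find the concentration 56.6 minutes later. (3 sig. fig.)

6.41 µg/mL

k = ln 2 / 37.0 = 0.01873 min⁻¹
C(t) = C₀ e^(−kt) = 18.5 × e^(−0.01873 × 56.6) = 18.5 × e^(−1.060) = 18.5 × 0.3463 ≈ 6.41 µg/mL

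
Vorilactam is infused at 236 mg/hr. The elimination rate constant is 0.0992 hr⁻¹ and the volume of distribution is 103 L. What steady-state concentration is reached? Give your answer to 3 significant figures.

CL = k · V = 0.0992 × 103 = 10.22 L/hr
Css = rate / CL = 236 / 10.22 ≈ 23.1 µg/mL

23.1 µg/mL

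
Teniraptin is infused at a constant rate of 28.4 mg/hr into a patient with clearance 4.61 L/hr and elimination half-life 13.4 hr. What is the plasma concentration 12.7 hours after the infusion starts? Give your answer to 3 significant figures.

2.97 mg/L

Css = rate / CL = 28.4 / 4.61 = 6.161 mg/L
k = ln 2 / 13.4 = 0.05173 hr⁻¹
C(t) = Css (1 − e^(−kt)) = 6.161 × (1 − e^(−0.6569)) = 6.161 × 0.4816 ≈ 2.97 mg/L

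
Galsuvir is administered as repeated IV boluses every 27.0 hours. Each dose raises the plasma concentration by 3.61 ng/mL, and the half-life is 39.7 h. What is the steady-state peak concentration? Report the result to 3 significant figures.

k = ln 2 / 39.7 = 0.01746 h⁻¹
Fraction remaining after one interval: e^(−kτ) = e^(−0.01746 × 27.0) = 0.6241
R = 1 / (1 − 0.6241) = 2.660
Css,max = 3.61 × 2.660 ≈ 9.60 ng/mL

9.60 ng/mL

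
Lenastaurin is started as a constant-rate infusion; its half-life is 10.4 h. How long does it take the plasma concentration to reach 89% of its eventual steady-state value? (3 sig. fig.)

33.1 hours

k = ln 2 / 10.4 = 0.06665 h⁻¹
f = 1 − e^(−kt)  ⇒  t = −ln(1 − f) / k
t = −ln(1 − 0.89) / 0.06665 = 2.207 / 0.06665 ≈ 33.1 hours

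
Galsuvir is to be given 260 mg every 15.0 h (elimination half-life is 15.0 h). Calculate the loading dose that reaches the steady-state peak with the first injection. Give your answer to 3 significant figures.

k = ln 2 / 15.0 = 0.04621 h⁻¹
Accumulation ratio R = 1 / (1 − e^(−kτ)) = 1 / (1 − e^(−0.04621×15.0)) = 1 / (1 − 0.5000) = 2.000
Loading dose = maintenance dose × R = 260 × 2.000 ≈ 520 mg

520 mg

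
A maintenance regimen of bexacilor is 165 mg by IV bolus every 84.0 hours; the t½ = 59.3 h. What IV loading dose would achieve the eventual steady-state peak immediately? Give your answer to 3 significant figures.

264 mg

k = ln 2 / 59.3 = 0.01169 h⁻¹
Accumulation ratio R = 1 / (1 − e^(−kτ)) = 1 / (1 − e^(−0.01169×84.0)) = 1 / (1 − 0.3746) = 1.599
Loading dose = maintenance dose × R = 165 × 1.599 ≈ 264 mg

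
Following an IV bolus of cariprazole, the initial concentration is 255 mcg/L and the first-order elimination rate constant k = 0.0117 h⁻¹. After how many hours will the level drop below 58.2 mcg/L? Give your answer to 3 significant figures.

126 hours

C(t) = C₀ e^(−kt)  ⇒  t = ln(C₀/C) / k
t = ln(255/58.2) / 0.01170 = 1.477 / 0.01170 ≈ 126 hours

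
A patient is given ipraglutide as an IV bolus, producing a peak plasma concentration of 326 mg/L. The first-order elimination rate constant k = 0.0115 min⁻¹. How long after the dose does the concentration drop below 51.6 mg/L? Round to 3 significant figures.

C(t) = C₀ e^(−kt)  ⇒  t = ln(C₀/C) / k
t = ln(326/51.6) / 0.01150 = 1.843 / 0.01150 ≈ 160 minutes

160 minutes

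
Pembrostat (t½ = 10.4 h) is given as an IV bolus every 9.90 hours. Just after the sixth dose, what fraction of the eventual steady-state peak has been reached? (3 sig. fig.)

k = ln 2 / 10.4 = 0.06665 h⁻¹
f_n = 1 − e^(−nkτ) = 1 − e^(−6 × 0.06665 × 9.90) = 1 − e^(−3.959) = 1 − 0.01908 ≈ 0.981

0.981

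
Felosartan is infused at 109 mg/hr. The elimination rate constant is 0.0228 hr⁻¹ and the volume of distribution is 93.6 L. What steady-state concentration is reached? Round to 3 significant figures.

CL = k · V = 0.0228 × 93.6 = 2.134 L/hr
Css = rate / CL = 109 / 2.134 ≈ 51.1 mg/L

51.1 mg/L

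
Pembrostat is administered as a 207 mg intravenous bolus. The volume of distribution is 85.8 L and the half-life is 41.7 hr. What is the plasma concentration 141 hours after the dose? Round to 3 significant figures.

0.232 mg/L

C₀ = dose / V = 207 / 85.8 = 2.413 mg/L
k = ln 2 / 41.7 = 0.01662 hr⁻¹
C(t) = C₀ e^(−kt) = 2.413 × e^(−0.01662 × 141) = 2.413 × e^(−2.344) = 2.413 × 0.09597 ≈ 0.232 mg/L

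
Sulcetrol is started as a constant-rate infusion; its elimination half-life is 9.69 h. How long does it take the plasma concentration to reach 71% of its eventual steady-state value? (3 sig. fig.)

17.3 hours

k = ln 2 / 9.69 = 0.07153 h⁻¹
f = 1 − e^(−kt)  ⇒  t = −ln(1 − f) / k
t = −ln(1 − 0.71) / 0.07153 = 1.238 / 0.07153 ≈ 17.3 hours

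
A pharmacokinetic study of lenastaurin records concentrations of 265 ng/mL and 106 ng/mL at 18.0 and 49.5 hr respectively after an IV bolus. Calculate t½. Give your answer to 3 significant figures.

k = ln(C₁/C₂) / (t₂ − t₁) = ln(265/106) / (49.5 − 18.0)
  = 0.9163 / 31.50 = 0.02909 hr⁻¹
t½ = ln 2 / k = ln 2 / 0.02909 ≈ 23.8 hours

23.8 hours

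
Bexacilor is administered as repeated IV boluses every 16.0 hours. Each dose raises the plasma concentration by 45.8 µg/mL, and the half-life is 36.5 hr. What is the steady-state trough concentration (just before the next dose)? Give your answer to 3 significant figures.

129 µg/mL

k = ln 2 / 36.5 = 0.01899 hr⁻¹
Fraction remaining after one interval: e^(−kτ) = e^(−0.01899 × 16.0) = 0.7380
R = 1 / (1 − 0.7380) = 3.816
Css,max = 45.8 × 3.816 = 174.8 µg/mL
Css,min = Css,max × e^(−kτ) = 174.8 × 0.7380 ≈ 129 µg/mL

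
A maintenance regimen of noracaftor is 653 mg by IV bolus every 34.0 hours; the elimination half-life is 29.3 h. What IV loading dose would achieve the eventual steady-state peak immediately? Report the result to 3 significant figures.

1180 mg

k = ln 2 / 29.3 = 0.02366 h⁻¹
Accumulation ratio R = 1 / (1 − e^(−kτ)) = 1 / (1 − e^(−0.02366×34.0)) = 1 / (1 − 0.4474) = 1.810
Loading dose = maintenance dose × R = 653 × 1.810 ≈ 1180 mg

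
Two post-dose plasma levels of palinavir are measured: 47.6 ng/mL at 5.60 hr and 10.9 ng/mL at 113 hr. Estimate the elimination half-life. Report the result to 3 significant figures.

k = ln(C₁/C₂) / (t₂ − t₁) = ln(47.6/10.9) / (113 − 5.60)
  = 1.474 / 107.4 = 0.01373 hr⁻¹
t½ = ln 2 / k = ln 2 / 0.01373 ≈ 50.5 hours

50.5 hours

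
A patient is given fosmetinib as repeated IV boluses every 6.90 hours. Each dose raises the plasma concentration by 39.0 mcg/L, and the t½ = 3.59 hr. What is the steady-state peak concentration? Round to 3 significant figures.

53.0 mcg/L

k = ln 2 / 3.59 = 0.1931 hr⁻¹
Fraction remaining after one interval: e^(−kτ) = e^(−0.1931 × 6.90) = 0.2639
R = 1 / (1 − 0.2639) = 1.358
Css,max = 39.0 × 1.358 ≈ 53.0 mcg/L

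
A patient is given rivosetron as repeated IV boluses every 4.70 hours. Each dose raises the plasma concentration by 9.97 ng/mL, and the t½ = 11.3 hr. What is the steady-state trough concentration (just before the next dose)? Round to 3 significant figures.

29.8 ng/mL

k = ln 2 / 11.3 = 0.06134 hr⁻¹
Fraction remaining after one interval: e^(−kτ) = e^(−0.06134 × 4.70) = 0.7495
R = 1 / (1 − 0.7495) = 3.993
Css,max = 9.97 × 3.993 = 39.81 ng/mL
Css,min = Css,max × e^(−kτ) = 39.81 × 0.7495 ≈ 29.8 ng/mL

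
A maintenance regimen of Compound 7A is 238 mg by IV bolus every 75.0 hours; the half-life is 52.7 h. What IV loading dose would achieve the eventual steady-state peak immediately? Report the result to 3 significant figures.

380 mg

k = ln 2 / 52.7 = 0.01315 h⁻¹
Accumulation ratio R = 1 / (1 − e^(−kτ)) = 1 / (1 − e^(−0.01315×75.0)) = 1 / (1 − 0.3729) = 1.595
Loading dose = maintenance dose × R = 238 × 1.595 ≈ 380 mg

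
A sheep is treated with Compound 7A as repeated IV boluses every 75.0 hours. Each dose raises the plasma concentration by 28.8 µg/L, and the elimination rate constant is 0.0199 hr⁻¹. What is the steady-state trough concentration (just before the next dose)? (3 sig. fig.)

Fraction remaining after one interval: e^(−kτ) = e^(−0.01990 × 75.0) = 0.2248
R = 1 / (1 − 0.2248) = 1.290
Css,max = 28.8 × 1.290 = 37.15 µg/L
Css,min = Css,max × e^(−kτ) = 37.15 × 0.2248 ≈ 8.35 µg/L

8.35 µg/L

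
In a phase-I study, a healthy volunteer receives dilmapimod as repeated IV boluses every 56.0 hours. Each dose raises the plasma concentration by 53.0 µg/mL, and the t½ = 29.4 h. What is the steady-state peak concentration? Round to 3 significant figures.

72.3 µg/mL

k = ln 2 / 29.4 = 0.02358 h⁻¹
Fraction remaining after one interval: e^(−kτ) = e^(−0.02358 × 56.0) = 0.2671
R = 1 / (1 − 0.2671) = 1.364
Css,max = 53.0 × 1.364 ≈ 72.3 µg/mL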